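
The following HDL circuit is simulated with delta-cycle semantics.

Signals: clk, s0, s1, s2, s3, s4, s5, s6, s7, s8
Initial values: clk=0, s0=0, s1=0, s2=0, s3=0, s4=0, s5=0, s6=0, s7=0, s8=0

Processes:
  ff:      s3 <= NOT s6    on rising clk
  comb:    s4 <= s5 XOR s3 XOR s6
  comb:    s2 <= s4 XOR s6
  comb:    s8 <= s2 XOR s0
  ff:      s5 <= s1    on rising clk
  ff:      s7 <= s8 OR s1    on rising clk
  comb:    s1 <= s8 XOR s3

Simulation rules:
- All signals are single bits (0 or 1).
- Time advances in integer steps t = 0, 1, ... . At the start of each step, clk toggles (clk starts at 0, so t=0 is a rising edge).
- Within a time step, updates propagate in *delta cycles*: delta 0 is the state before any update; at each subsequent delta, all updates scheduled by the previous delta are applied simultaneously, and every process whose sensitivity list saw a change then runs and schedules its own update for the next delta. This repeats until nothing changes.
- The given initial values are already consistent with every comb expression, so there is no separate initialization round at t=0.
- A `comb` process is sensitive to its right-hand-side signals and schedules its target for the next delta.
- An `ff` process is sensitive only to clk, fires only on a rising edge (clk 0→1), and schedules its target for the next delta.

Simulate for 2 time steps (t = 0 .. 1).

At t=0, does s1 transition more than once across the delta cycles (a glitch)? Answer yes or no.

yes

[bits: s5,s4,s2,clk,s3,s0,s1,s6,s8,s7]
t=0: Δ0=0000000000 Δ1=0001000000 Δ2=0001100000 Δ3=0101101000 Δ4=0111101000 Δ5=0111101010 Δ6=0111100010 | 6Δ
t=1: Δ0=0111100010 Δ1=0110100010 | 1Δ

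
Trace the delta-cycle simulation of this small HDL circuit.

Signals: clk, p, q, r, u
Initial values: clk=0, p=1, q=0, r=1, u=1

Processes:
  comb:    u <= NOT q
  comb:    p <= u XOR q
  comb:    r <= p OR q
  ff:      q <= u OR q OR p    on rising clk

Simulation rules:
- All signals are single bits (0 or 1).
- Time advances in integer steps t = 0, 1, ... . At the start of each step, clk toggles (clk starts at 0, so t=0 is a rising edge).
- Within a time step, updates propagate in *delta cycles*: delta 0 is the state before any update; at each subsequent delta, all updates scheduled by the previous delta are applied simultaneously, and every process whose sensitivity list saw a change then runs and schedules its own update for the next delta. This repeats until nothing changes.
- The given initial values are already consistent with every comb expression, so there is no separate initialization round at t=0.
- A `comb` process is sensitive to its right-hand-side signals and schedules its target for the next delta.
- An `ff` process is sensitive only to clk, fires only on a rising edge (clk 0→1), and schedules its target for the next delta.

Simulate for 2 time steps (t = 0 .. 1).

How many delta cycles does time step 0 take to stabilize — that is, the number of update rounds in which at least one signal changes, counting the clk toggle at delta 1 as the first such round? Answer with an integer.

4

[bits: p,r,q,u,clk]
t=0: Δ0=11010 Δ1=11011 Δ2=11111 Δ3=01101 Δ4=11101 | 4Δ
t=1: Δ0=11101 Δ1=11100 | 1Δ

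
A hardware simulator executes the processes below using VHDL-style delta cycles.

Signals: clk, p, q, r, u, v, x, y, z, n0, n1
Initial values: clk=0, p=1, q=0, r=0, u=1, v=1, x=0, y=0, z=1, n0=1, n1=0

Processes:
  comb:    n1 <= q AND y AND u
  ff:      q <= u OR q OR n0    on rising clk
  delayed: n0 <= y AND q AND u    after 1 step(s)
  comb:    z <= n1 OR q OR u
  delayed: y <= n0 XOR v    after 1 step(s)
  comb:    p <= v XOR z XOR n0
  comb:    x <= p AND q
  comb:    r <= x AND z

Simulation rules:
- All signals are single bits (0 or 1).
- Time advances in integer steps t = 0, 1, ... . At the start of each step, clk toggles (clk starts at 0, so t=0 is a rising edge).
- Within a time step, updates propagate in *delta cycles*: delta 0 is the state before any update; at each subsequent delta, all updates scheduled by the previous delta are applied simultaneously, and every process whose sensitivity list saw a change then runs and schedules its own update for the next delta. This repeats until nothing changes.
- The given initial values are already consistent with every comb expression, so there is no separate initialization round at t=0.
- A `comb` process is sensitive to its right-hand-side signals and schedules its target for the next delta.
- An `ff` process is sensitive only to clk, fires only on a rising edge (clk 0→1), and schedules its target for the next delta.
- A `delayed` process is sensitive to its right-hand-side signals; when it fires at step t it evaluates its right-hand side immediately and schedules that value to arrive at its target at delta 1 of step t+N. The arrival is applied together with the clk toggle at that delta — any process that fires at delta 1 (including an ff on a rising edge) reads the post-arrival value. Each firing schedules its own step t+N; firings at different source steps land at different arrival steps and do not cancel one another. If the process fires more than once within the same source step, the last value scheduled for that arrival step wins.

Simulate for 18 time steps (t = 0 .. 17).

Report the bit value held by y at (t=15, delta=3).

t0.Δ0 r=0 z=1 u=1 y=0 q=0 n0=1 x=0 clk=0 n1=0 v=1 p=1
t0.Δ1 r=0 z=1 u=1 y=0 q=0 n0=1 x=0 clk=1 n1=0 v=1 p=1
t0.Δ2 r=0 z=1 u=1 y=0 q=1 n0=1 x=0 clk=1 n1=0 v=1 p=1
t0.Δ3 r=0 z=1 u=1 y=0 q=1 n0=1 x=1 clk=1 n1=0 v=1 p=1
t0.Δ4 r=1 z=1 u=1 y=0 q=1 n0=1 x=1 clk=1 n1=0 v=1 p=1
t1.Δ0 r=1 z=1 u=1 y=0 q=1 n0=1 x=1 clk=1 n1=0 v=1 p=1
t1.Δ1 r=1 z=1 u=1 y=0 q=1 n0=0 x=1 clk=0 n1=0 v=1 p=1
t1.Δ2 r=1 z=1 u=1 y=0 q=1 n0=0 x=1 clk=0 n1=0 v=1 p=0
t1.Δ3 r=1 z=1 u=1 y=0 q=1 n0=0 x=0 clk=0 n1=0 v=1 p=0
t1.Δ4 r=0 z=1 u=1 y=0 q=1 n0=0 x=0 clk=0 n1=0 v=1 p=0
t2.Δ0 r=0 z=1 u=1 y=0 q=1 n0=0 x=0 clk=0 n1=0 v=1 p=0
t2.Δ1 r=0 z=1 u=1 y=1 q=1 n0=0 x=0 clk=1 n1=0 v=1 p=0
t2.Δ2 r=0 z=1 u=1 y=1 q=1 n0=0 x=0 clk=1 n1=1 v=1 p=0
t3.Δ0 r=0 z=1 u=1 y=1 q=1 n0=0 x=0 clk=1 n1=1 v=1 p=0
t3.Δ1 r=0 z=1 u=1 y=1 q=1 n0=1 x=0 clk=0 n1=1 v=1 p=0
t3.Δ2 r=0 z=1 u=1 y=1 q=1 n0=1 x=0 clk=0 n1=1 v=1 p=1
t3.Δ3 r=0 z=1 u=1 y=1 q=1 n0=1 x=1 clk=0 n1=1 v=1 p=1
t3.Δ4 r=1 z=1 u=1 y=1 q=1 n0=1 x=1 clk=0 n1=1 v=1 p=1
t4.Δ0 r=1 z=1 u=1 y=1 q=1 n0=1 x=1 clk=0 n1=1 v=1 p=1
t4.Δ1 r=1 z=1 u=1 y=0 q=1 n0=1 x=1 clk=1 n1=1 v=1 p=1
t4.Δ2 r=1 z=1 u=1 y=0 q=1 n0=1 x=1 clk=1 n1=0 v=1 p=1
t5.Δ0 r=1 z=1 u=1 y=0 q=1 n0=1 x=1 clk=1 n1=0 v=1 p=1
t5.Δ1 r=1 z=1 u=1 y=0 q=1 n0=0 x=1 clk=0 n1=0 v=1 p=1
t5.Δ2 r=1 z=1 u=1 y=0 q=1 n0=0 x=1 clk=0 n1=0 v=1 p=0
t5.Δ3 r=1 z=1 u=1 y=0 q=1 n0=0 x=0 clk=0 n1=0 v=1 p=0
t5.Δ4 r=0 z=1 u=1 y=0 q=1 n0=0 x=0 clk=0 n1=0 v=1 p=0
t6.Δ0 r=0 z=1 u=1 y=0 q=1 n0=0 x=0 clk=0 n1=0 v=1 p=0
t6.Δ1 r=0 z=1 u=1 y=1 q=1 n0=0 x=0 clk=1 n1=0 v=1 p=0
t6.Δ2 r=0 z=1 u=1 y=1 q=1 n0=0 x=0 clk=1 n1=1 v=1 p=0
t7.Δ0 r=0 z=1 u=1 y=1 q=1 n0=0 x=0 clk=1 n1=1 v=1 p=0
t7.Δ1 r=0 z=1 u=1 y=1 q=1 n0=1 x=0 clk=0 n1=1 v=1 p=0
t7.Δ2 r=0 z=1 u=1 y=1 q=1 n0=1 x=0 clk=0 n1=1 v=1 p=1
t7.Δ3 r=0 z=1 u=1 y=1 q=1 n0=1 x=1 clk=0 n1=1 v=1 p=1
t7.Δ4 r=1 z=1 u=1 y=1 q=1 n0=1 x=1 clk=0 n1=1 v=1 p=1
t8.Δ0 r=1 z=1 u=1 y=1 q=1 n0=1 x=1 clk=0 n1=1 v=1 p=1
t8.Δ1 r=1 z=1 u=1 y=0 q=1 n0=1 x=1 clk=1 n1=1 v=1 p=1
t8.Δ2 r=1 z=1 u=1 y=0 q=1 n0=1 x=1 clk=1 n1=0 v=1 p=1
t9.Δ0 r=1 z=1 u=1 y=0 q=1 n0=1 x=1 clk=1 n1=0 v=1 p=1
t9.Δ1 r=1 z=1 u=1 y=0 q=1 n0=0 x=1 clk=0 n1=0 v=1 p=1
t9.Δ2 r=1 z=1 u=1 y=0 q=1 n0=0 x=1 clk=0 n1=0 v=1 p=0
t9.Δ3 r=1 z=1 u=1 y=0 q=1 n0=0 x=0 clk=0 n1=0 v=1 p=0
t9.Δ4 r=0 z=1 u=1 y=0 q=1 n0=0 x=0 clk=0 n1=0 v=1 p=0
t10.Δ0 r=0 z=1 u=1 y=0 q=1 n0=0 x=0 clk=0 n1=0 v=1 p=0
t10.Δ1 r=0 z=1 u=1 y=1 q=1 n0=0 x=0 clk=1 n1=0 v=1 p=0
t10.Δ2 r=0 z=1 u=1 y=1 q=1 n0=0 x=0 clk=1 n1=1 v=1 p=0
t11.Δ0 r=0 z=1 u=1 y=1 q=1 n0=0 x=0 clk=1 n1=1 v=1 p=0
t11.Δ1 r=0 z=1 u=1 y=1 q=1 n0=1 x=0 clk=0 n1=1 v=1 p=0
t11.Δ2 r=0 z=1 u=1 y=1 q=1 n0=1 x=0 clk=0 n1=1 v=1 p=1
t11.Δ3 r=0 z=1 u=1 y=1 q=1 n0=1 x=1 clk=0 n1=1 v=1 p=1
t11.Δ4 r=1 z=1 u=1 y=1 q=1 n0=1 x=1 clk=0 n1=1 v=1 p=1
t12.Δ0 r=1 z=1 u=1 y=1 q=1 n0=1 x=1 clk=0 n1=1 v=1 p=1
t12.Δ1 r=1 z=1 u=1 y=0 q=1 n0=1 x=1 clk=1 n1=1 v=1 p=1
t12.Δ2 r=1 z=1 u=1 y=0 q=1 n0=1 x=1 clk=1 n1=0 v=1 p=1
t13.Δ0 r=1 z=1 u=1 y=0 q=1 n0=1 x=1 clk=1 n1=0 v=1 p=1
t13.Δ1 r=1 z=1 u=1 y=0 q=1 n0=0 x=1 clk=0 n1=0 v=1 p=1
t13.Δ2 r=1 z=1 u=1 y=0 q=1 n0=0 x=1 clk=0 n1=0 v=1 p=0
t13.Δ3 r=1 z=1 u=1 y=0 q=1 n0=0 x=0 clk=0 n1=0 v=1 p=0
t13.Δ4 r=0 z=1 u=1 y=0 q=1 n0=0 x=0 clk=0 n1=0 v=1 p=0
t14.Δ0 r=0 z=1 u=1 y=0 q=1 n0=0 x=0 clk=0 n1=0 v=1 p=0
t14.Δ1 r=0 z=1 u=1 y=1 q=1 n0=0 x=0 clk=1 n1=0 v=1 p=0
t14.Δ2 r=0 z=1 u=1 y=1 q=1 n0=0 x=0 clk=1 n1=1 v=1 p=0
t15.Δ0 r=0 z=1 u=1 y=1 q=1 n0=0 x=0 clk=1 n1=1 v=1 p=0
t15.Δ1 r=0 z=1 u=1 y=1 q=1 n0=1 x=0 clk=0 n1=1 v=1 p=0
t15.Δ2 r=0 z=1 u=1 y=1 q=1 n0=1 x=0 clk=0 n1=1 v=1 p=1
t15.Δ3 r=0 z=1 u=1 y=1 q=1 n0=1 x=1 clk=0 n1=1 v=1 p=1
t15.Δ4 r=1 z=1 u=1 y=1 q=1 n0=1 x=1 clk=0 n1=1 v=1 p=1
t16.Δ0 r=1 z=1 u=1 y=1 q=1 n0=1 x=1 clk=0 n1=1 v=1 p=1
t16.Δ1 r=1 z=1 u=1 y=0 q=1 n0=1 x=1 clk=1 n1=1 v=1 p=1
t16.Δ2 r=1 z=1 u=1 y=0 q=1 n0=1 x=1 clk=1 n1=0 v=1 p=1
t17.Δ0 r=1 z=1 u=1 y=0 q=1 n0=1 x=1 clk=1 n1=0 v=1 p=1
t17.Δ1 r=1 z=1 u=1 y=0 q=1 n0=0 x=1 clk=0 n1=0 v=1 p=1
t17.Δ2 r=1 z=1 u=1 y=0 q=1 n0=0 x=1 clk=0 n1=0 v=1 p=0
t17.Δ3 r=1 z=1 u=1 y=0 q=1 n0=0 x=0 clk=0 n1=0 v=1 p=0
t17.Δ4 r=0 z=1 u=1 y=0 q=1 n0=0 x=0 clk=0 n1=0 v=1 p=0

1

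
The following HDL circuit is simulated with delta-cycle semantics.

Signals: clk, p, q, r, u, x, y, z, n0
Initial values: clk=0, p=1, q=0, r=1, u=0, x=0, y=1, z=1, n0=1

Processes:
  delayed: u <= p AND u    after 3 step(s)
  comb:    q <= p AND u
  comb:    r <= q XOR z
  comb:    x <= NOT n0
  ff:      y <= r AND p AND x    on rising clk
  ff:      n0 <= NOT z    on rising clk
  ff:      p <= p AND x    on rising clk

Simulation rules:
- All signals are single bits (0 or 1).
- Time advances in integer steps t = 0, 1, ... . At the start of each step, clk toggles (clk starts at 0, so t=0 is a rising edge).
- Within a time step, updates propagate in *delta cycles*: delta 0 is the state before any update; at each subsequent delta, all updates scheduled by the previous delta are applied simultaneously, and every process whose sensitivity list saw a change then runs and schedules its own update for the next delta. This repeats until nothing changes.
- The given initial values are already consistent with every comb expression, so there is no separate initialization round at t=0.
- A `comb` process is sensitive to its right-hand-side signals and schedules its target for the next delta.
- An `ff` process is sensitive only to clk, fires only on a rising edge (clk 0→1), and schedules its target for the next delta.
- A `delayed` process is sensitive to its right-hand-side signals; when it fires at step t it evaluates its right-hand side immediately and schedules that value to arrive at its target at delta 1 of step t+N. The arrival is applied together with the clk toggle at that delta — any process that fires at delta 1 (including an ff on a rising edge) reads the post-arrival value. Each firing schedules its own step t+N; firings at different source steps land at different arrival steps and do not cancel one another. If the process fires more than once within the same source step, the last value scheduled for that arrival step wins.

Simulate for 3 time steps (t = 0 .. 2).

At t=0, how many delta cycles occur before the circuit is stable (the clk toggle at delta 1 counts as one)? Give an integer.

3

t0.Δ0 z=1 u=0 n0=1 y=1 p=1 r=1 clk=0 x=0 q=0
t0.Δ1 z=1 u=0 n0=1 y=1 p=1 r=1 clk=1 x=0 q=0
t0.Δ2 z=1 u=0 n0=0 y=0 p=0 r=1 clk=1 x=0 q=0
t0.Δ3 z=1 u=0 n0=0 y=0 p=0 r=1 clk=1 x=1 q=0
t1.Δ0 z=1 u=0 n0=0 y=0 p=0 r=1 clk=1 x=1 q=0
t1.Δ1 z=1 u=0 n0=0 y=0 p=0 r=1 clk=0 x=1 q=0
t2.Δ0 z=1 u=0 n0=0 y=0 p=0 r=1 clk=0 x=1 q=0
t2.Δ1 z=1 u=0 n0=0 y=0 p=0 r=1 clk=1 x=1 q=0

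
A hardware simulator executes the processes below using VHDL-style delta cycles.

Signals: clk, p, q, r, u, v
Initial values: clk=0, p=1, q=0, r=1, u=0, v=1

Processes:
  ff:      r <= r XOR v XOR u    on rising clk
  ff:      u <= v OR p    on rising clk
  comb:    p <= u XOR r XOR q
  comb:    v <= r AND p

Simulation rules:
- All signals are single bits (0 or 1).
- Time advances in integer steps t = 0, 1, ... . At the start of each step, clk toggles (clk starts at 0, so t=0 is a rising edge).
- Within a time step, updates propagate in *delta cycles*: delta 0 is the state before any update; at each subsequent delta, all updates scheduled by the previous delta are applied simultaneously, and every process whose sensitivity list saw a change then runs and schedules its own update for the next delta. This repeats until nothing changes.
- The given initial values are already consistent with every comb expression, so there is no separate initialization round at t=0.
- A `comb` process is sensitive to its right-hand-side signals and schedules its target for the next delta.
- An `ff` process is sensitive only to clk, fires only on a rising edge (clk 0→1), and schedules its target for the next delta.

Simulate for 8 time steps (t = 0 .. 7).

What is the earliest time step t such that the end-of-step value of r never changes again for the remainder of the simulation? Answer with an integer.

t=0 Δ0: r=1 v=1 u=0 clk=0 q=0 p=1
  Δ1: clk:0→1
  Δ2: r:1→0, u:0→1
  Δ3: v:1→0
  (3Δ to stable)
t=1 Δ0: r=0 v=0 u=1 clk=1 q=0 p=1
  Δ1: clk:1→0
  (1Δ to stable)
t=2 Δ0: r=0 v=0 u=1 clk=0 q=0 p=1
  Δ1: clk:0→1
  Δ2: r:0→1
  Δ3: v:0→1, p:1→0
  Δ4: v:1→0
  (4Δ to stable)
t=3 Δ0: r=1 v=0 u=1 clk=1 q=0 p=0
  Δ1: clk:1→0
  (1Δ to stable)
t=4 Δ0: r=1 v=0 u=1 clk=0 q=0 p=0
  Δ1: clk:0→1
  Δ2: r:1→0, u:1→0
  (2Δ to stable)
t=5 Δ0: r=0 v=0 u=0 clk=1 q=0 p=0
  Δ1: clk:1→0
  (1Δ to stable)
t=6 Δ0: r=0 v=0 u=0 clk=0 q=0 p=0
  Δ1: clk:0→1
  (1Δ to stable)
t=7 Δ0: r=0 v=0 u=0 clk=1 q=0 p=0
  Δ1: clk:1→0
  (1Δ to stable)

4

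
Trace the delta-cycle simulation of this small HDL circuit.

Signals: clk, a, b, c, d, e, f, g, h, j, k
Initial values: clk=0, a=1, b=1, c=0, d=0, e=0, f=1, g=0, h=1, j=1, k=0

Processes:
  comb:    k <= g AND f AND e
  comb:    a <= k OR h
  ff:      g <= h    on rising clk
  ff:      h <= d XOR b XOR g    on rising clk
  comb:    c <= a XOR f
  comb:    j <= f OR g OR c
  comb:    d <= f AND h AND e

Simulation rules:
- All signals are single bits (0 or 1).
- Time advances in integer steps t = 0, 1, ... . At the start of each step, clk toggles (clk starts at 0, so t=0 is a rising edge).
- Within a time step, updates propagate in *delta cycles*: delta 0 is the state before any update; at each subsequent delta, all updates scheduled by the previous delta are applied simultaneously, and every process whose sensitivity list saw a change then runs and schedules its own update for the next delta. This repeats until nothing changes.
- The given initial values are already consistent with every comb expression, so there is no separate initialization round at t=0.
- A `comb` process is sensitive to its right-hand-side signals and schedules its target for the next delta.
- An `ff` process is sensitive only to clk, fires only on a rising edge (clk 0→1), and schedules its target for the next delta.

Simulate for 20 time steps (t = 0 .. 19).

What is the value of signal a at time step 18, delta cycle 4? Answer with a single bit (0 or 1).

0

[bits: a,j,k,f,h,g,c,b,d,e,clk]
t=0: Δ0=11011001000 Δ1=11011001001 Δ2=11011101001 | 2Δ
t=1: Δ0=11011101001 Δ1=11011101000 | 1Δ
t=2: Δ0=11011101000 Δ1=11011101001 Δ2=11010101001 Δ3=01010101001 Δ4=01010111001 | 4Δ
t=3: Δ0=01010111001 Δ1=01010111000 | 1Δ
t=4: Δ0=01010111000 Δ1=01010111001 Δ2=01010011001 | 2Δ
t=5: Δ0=01010011001 Δ1=01010011000 | 1Δ
t=6: Δ0=01010011000 Δ1=01010011001 Δ2=01011011001 Δ3=11011011001 Δ4=11011001001 | 4Δ
t=7: Δ0=11011001001 Δ1=11011001000 | 1Δ
t=8: Δ0=11011001000 Δ1=11011001001 Δ2=11011101001 | 2Δ
t=9: Δ0=11011101001 Δ1=11011101000 | 1Δ
t=10: Δ0=11011101000 Δ1=11011101001 Δ2=11010101001 Δ3=01010101001 Δ4=01010111001 | 4Δ
t=11: Δ0=01010111001 Δ1=01010111000 | 1Δ
t=12: Δ0=01010111000 Δ1=01010111001 Δ2=01010011001 | 2Δ
t=13: Δ0=01010011001 Δ1=01010011000 | 1Δ
t=14: Δ0=01010011000 Δ1=01010011001 Δ2=01011011001 Δ3=11011011001 Δ4=11011001001 | 4Δ
t=15: Δ0=11011001001 Δ1=11011001000 | 1Δ
t=16: Δ0=11011001000 Δ1=11011001001 Δ2=11011101001 | 2Δ
t=17: Δ0=11011101001 Δ1=11011101000 | 1Δ
t=18: Δ0=11011101000 Δ1=11011101001 Δ2=11010101001 Δ3=01010101001 Δ4=01010111001 | 4Δ
t=19: Δ0=01010111001 Δ1=01010111000 | 1Δ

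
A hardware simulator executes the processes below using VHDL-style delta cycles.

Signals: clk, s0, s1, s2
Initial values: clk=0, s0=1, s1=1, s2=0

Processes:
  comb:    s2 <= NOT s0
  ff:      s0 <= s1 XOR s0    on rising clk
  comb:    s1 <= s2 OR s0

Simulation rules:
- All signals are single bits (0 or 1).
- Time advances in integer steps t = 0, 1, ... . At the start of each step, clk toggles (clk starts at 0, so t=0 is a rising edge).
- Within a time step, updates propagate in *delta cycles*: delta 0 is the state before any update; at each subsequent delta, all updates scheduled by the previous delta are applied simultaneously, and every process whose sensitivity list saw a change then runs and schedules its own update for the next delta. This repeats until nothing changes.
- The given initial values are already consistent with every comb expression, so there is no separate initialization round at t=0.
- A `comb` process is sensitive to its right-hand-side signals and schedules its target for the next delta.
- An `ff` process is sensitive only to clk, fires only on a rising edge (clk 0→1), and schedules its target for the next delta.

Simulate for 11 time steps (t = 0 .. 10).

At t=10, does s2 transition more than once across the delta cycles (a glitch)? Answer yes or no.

t=0 Δ0: s1=1 clk=0 s2=0 s0=1
  Δ1: clk:0→1
  Δ2: s0:1→0
  Δ3: s1:1→0, s2:0→1
  Δ4: s1:0→1
  (4Δ to stable)
t=1 Δ0: s1=1 clk=1 s2=1 s0=0
  Δ1: clk:1→0
  (1Δ to stable)
t=2 Δ0: s1=1 clk=0 s2=1 s0=0
  Δ1: clk:0→1
  Δ2: s0:0→1
  Δ3: s2:1→0
  (3Δ to stable)
t=3 Δ0: s1=1 clk=1 s2=0 s0=1
  Δ1: clk:1→0
  (1Δ to stable)
t=4 Δ0: s1=1 clk=0 s2=0 s0=1
  Δ1: clk:0→1
  Δ2: s0:1→0
  Δ3: s1:1→0, s2:0→1
  Δ4: s1:0→1
  (4Δ to stable)
t=5 Δ0: s1=1 clk=1 s2=1 s0=0
  Δ1: clk:1→0
  (1Δ to stable)
t=6 Δ0: s1=1 clk=0 s2=1 s0=0
  Δ1: clk:0→1
  Δ2: s0:0→1
  Δ3: s2:1→0
  (3Δ to stable)
t=7 Δ0: s1=1 clk=1 s2=0 s0=1
  Δ1: clk:1→0
  (1Δ to stable)
t=8 Δ0: s1=1 clk=0 s2=0 s0=1
  Δ1: clk:0→1
  Δ2: s0:1→0
  Δ3: s1:1→0, s2:0→1
  Δ4: s1:0→1
  (4Δ to stable)
t=9 Δ0: s1=1 clk=1 s2=1 s0=0
  Δ1: clk:1→0
  (1Δ to stable)
t=10 Δ0: s1=1 clk=0 s2=1 s0=0
  Δ1: clk:0→1
  Δ2: s0:0→1
  Δ3: s2:1→0
  (3Δ to stable)

no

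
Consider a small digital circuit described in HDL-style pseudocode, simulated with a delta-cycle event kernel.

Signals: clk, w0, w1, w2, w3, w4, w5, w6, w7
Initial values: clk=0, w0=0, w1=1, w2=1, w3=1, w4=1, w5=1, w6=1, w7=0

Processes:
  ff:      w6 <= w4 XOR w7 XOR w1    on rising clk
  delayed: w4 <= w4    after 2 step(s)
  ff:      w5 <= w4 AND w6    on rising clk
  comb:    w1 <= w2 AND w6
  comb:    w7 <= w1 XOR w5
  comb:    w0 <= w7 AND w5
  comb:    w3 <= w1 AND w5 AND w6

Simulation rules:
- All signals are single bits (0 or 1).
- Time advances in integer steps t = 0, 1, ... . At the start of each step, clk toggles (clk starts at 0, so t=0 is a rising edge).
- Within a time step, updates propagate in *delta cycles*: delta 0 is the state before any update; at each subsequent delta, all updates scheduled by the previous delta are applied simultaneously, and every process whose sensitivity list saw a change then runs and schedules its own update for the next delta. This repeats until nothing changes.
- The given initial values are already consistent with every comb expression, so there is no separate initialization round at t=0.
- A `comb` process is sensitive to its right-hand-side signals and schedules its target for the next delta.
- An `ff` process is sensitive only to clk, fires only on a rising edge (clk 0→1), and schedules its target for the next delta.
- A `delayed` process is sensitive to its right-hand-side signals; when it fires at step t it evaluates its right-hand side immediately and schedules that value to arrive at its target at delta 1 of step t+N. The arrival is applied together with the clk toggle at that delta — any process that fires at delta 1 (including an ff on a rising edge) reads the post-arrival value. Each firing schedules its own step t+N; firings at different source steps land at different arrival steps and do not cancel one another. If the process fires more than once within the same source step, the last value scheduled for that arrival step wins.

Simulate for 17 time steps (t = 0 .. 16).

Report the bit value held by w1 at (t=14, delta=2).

t0.Δ0 w3=1 w7=0 clk=0 w6=1 w0=0 w1=1 w4=1 w2=1 w5=1
t0.Δ1 w3=1 w7=0 clk=1 w6=1 w0=0 w1=1 w4=1 w2=1 w5=1
t0.Δ2 w3=1 w7=0 clk=1 w6=0 w0=0 w1=1 w4=1 w2=1 w5=1
t0.Δ3 w3=0 w7=0 clk=1 w6=0 w0=0 w1=0 w4=1 w2=1 w5=1
t0.Δ4 w3=0 w7=1 clk=1 w6=0 w0=0 w1=0 w4=1 w2=1 w5=1
t0.Δ5 w3=0 w7=1 clk=1 w6=0 w0=1 w1=0 w4=1 w2=1 w5=1
t1.Δ0 w3=0 w7=1 clk=1 w6=0 w0=1 w1=0 w4=1 w2=1 w5=1
t1.Δ1 w3=0 w7=1 clk=0 w6=0 w0=1 w1=0 w4=1 w2=1 w5=1
t2.Δ0 w3=0 w7=1 clk=0 w6=0 w0=1 w1=0 w4=1 w2=1 w5=1
t2.Δ1 w3=0 w7=1 clk=1 w6=0 w0=1 w1=0 w4=1 w2=1 w5=1
t2.Δ2 w3=0 w7=1 clk=1 w6=0 w0=1 w1=0 w4=1 w2=1 w5=0
t2.Δ3 w3=0 w7=0 clk=1 w6=0 w0=0 w1=0 w4=1 w2=1 w5=0
t3.Δ0 w3=0 w7=0 clk=1 w6=0 w0=0 w1=0 w4=1 w2=1 w5=0
t3.Δ1 w3=0 w7=0 clk=0 w6=0 w0=0 w1=0 w4=1 w2=1 w5=0
t4.Δ0 w3=0 w7=0 clk=0 w6=0 w0=0 w1=0 w4=1 w2=1 w5=0
t4.Δ1 w3=0 w7=0 clk=1 w6=0 w0=0 w1=0 w4=1 w2=1 w5=0
t4.Δ2 w3=0 w7=0 clk=1 w6=1 w0=0 w1=0 w4=1 w2=1 w5=0
t4.Δ3 w3=0 w7=0 clk=1 w6=1 w0=0 w1=1 w4=1 w2=1 w5=0
t4.Δ4 w3=0 w7=1 clk=1 w6=1 w0=0 w1=1 w4=1 w2=1 w5=0
t5.Δ0 w3=0 w7=1 clk=1 w6=1 w0=0 w1=1 w4=1 w2=1 w5=0
t5.Δ1 w3=0 w7=1 clk=0 w6=1 w0=0 w1=1 w4=1 w2=1 w5=0
t6.Δ0 w3=0 w7=1 clk=0 w6=1 w0=0 w1=1 w4=1 w2=1 w5=0
t6.Δ1 w3=0 w7=1 clk=1 w6=1 w0=0 w1=1 w4=1 w2=1 w5=0
t6.Δ2 w3=0 w7=1 clk=1 w6=1 w0=0 w1=1 w4=1 w2=1 w5=1
t6.Δ3 w3=1 w7=0 clk=1 w6=1 w0=1 w1=1 w4=1 w2=1 w5=1
t6.Δ4 w3=1 w7=0 clk=1 w6=1 w0=0 w1=1 w4=1 w2=1 w5=1
t7.Δ0 w3=1 w7=0 clk=1 w6=1 w0=0 w1=1 w4=1 w2=1 w5=1
t7.Δ1 w3=1 w7=0 clk=0 w6=1 w0=0 w1=1 w4=1 w2=1 w5=1
t8.Δ0 w3=1 w7=0 clk=0 w6=1 w0=0 w1=1 w4=1 w2=1 w5=1
t8.Δ1 w3=1 w7=0 clk=1 w6=1 w0=0 w1=1 w4=1 w2=1 w5=1
t8.Δ2 w3=1 w7=0 clk=1 w6=0 w0=0 w1=1 w4=1 w2=1 w5=1
t8.Δ3 w3=0 w7=0 clk=1 w6=0 w0=0 w1=0 w4=1 w2=1 w5=1
t8.Δ4 w3=0 w7=1 clk=1 w6=0 w0=0 w1=0 w4=1 w2=1 w5=1
t8.Δ5 w3=0 w7=1 clk=1 w6=0 w0=1 w1=0 w4=1 w2=1 w5=1
t9.Δ0 w3=0 w7=1 clk=1 w6=0 w0=1 w1=0 w4=1 w2=1 w5=1
t9.Δ1 w3=0 w7=1 clk=0 w6=0 w0=1 w1=0 w4=1 w2=1 w5=1
t10.Δ0 w3=0 w7=1 clk=0 w6=0 w0=1 w1=0 w4=1 w2=1 w5=1
t10.Δ1 w3=0 w7=1 clk=1 w6=0 w0=1 w1=0 w4=1 w2=1 w5=1
t10.Δ2 w3=0 w7=1 clk=1 w6=0 w0=1 w1=0 w4=1 w2=1 w5=0
t10.Δ3 w3=0 w7=0 clk=1 w6=0 w0=0 w1=0 w4=1 w2=1 w5=0
t11.Δ0 w3=0 w7=0 clk=1 w6=0 w0=0 w1=0 w4=1 w2=1 w5=0
t11.Δ1 w3=0 w7=0 clk=0 w6=0 w0=0 w1=0 w4=1 w2=1 w5=0
t12.Δ0 w3=0 w7=0 clk=0 w6=0 w0=0 w1=0 w4=1 w2=1 w5=0
t12.Δ1 w3=0 w7=0 clk=1 w6=0 w0=0 w1=0 w4=1 w2=1 w5=0
t12.Δ2 w3=0 w7=0 clk=1 w6=1 w0=0 w1=0 w4=1 w2=1 w5=0
t12.Δ3 w3=0 w7=0 clk=1 w6=1 w0=0 w1=1 w4=1 w2=1 w5=0
t12.Δ4 w3=0 w7=1 clk=1 w6=1 w0=0 w1=1 w4=1 w2=1 w5=0
t13.Δ0 w3=0 w7=1 clk=1 w6=1 w0=0 w1=1 w4=1 w2=1 w5=0
t13.Δ1 w3=0 w7=1 clk=0 w6=1 w0=0 w1=1 w4=1 w2=1 w5=0
t14.Δ0 w3=0 w7=1 clk=0 w6=1 w0=0 w1=1 w4=1 w2=1 w5=0
t14.Δ1 w3=0 w7=1 clk=1 w6=1 w0=0 w1=1 w4=1 w2=1 w5=0
t14.Δ2 w3=0 w7=1 clk=1 w6=1 w0=0 w1=1 w4=1 w2=1 w5=1
t14.Δ3 w3=1 w7=0 clk=1 w6=1 w0=1 w1=1 w4=1 w2=1 w5=1
t14.Δ4 w3=1 w7=0 clk=1 w6=1 w0=0 w1=1 w4=1 w2=1 w5=1
t15.Δ0 w3=1 w7=0 clk=1 w6=1 w0=0 w1=1 w4=1 w2=1 w5=1
t15.Δ1 w3=1 w7=0 clk=0 w6=1 w0=0 w1=1 w4=1 w2=1 w5=1
t16.Δ0 w3=1 w7=0 clk=0 w6=1 w0=0 w1=1 w4=1 w2=1 w5=1
t16.Δ1 w3=1 w7=0 clk=1 w6=1 w0=0 w1=1 w4=1 w2=1 w5=1
t16.Δ2 w3=1 w7=0 clk=1 w6=0 w0=0 w1=1 w4=1 w2=1 w5=1
t16.Δ3 w3=0 w7=0 clk=1 w6=0 w0=0 w1=0 w4=1 w2=1 w5=1
t16.Δ4 w3=0 w7=1 clk=1 w6=0 w0=0 w1=0 w4=1 w2=1 w5=1
t16.Δ5 w3=0 w7=1 clk=1 w6=0 w0=1 w1=0 w4=1 w2=1 w5=1

1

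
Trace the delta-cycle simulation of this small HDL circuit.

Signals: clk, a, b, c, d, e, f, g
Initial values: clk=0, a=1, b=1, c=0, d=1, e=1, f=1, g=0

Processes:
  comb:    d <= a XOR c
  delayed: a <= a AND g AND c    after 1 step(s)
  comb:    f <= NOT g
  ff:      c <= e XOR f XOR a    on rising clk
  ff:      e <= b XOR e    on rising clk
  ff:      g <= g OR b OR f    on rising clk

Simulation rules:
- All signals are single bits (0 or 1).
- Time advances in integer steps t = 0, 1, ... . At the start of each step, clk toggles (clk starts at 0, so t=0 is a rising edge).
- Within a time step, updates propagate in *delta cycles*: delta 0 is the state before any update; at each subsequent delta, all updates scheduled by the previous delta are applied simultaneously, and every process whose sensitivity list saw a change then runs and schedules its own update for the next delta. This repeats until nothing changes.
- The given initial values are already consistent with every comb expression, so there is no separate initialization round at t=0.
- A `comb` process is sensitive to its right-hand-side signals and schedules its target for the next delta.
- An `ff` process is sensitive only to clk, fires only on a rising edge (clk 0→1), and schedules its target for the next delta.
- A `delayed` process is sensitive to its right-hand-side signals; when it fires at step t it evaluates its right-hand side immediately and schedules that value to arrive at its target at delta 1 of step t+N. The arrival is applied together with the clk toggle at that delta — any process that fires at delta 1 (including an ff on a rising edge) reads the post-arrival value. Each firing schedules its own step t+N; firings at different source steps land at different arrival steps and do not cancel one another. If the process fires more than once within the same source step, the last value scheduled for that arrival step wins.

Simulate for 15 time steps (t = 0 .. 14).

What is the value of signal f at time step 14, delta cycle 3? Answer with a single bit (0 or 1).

0

[bits: g,clk,c,a,e,b,d,f]
t=0: Δ0=00011111 Δ1=01011111 Δ2=11110111 Δ3=11110100 | 3Δ
t=1: Δ0=11110100 Δ1=10110100 | 1Δ
t=2: Δ0=10110100 Δ1=11110100 Δ2=11111100 | 2Δ
t=3: Δ0=11111100 Δ1=10111100 | 1Δ
t=4: Δ0=10111100 Δ1=11111100 Δ2=11010100 Δ3=11010110 | 3Δ
t=5: Δ0=11010110 Δ1=10000110 Δ2=10000100 | 2Δ
t=6: Δ0=10000100 Δ1=11000100 Δ2=11001100 | 2Δ
t=7: Δ0=11001100 Δ1=10001100 | 1Δ
t=8: Δ0=10001100 Δ1=11001100 Δ2=11100100 Δ3=11100110 | 3Δ
t=9: Δ0=11100110 Δ1=10100110 | 1Δ
t=10: Δ0=10100110 Δ1=11100110 Δ2=11001110 Δ3=11001100 | 3Δ
t=11: Δ0=11001100 Δ1=10001100 | 1Δ
t=12: Δ0=10001100 Δ1=11001100 Δ2=11100100 Δ3=11100110 | 3Δ
t=13: Δ0=11100110 Δ1=10100110 | 1Δ
t=14: Δ0=10100110 Δ1=11100110 Δ2=11001110 Δ3=11001100 | 3Δ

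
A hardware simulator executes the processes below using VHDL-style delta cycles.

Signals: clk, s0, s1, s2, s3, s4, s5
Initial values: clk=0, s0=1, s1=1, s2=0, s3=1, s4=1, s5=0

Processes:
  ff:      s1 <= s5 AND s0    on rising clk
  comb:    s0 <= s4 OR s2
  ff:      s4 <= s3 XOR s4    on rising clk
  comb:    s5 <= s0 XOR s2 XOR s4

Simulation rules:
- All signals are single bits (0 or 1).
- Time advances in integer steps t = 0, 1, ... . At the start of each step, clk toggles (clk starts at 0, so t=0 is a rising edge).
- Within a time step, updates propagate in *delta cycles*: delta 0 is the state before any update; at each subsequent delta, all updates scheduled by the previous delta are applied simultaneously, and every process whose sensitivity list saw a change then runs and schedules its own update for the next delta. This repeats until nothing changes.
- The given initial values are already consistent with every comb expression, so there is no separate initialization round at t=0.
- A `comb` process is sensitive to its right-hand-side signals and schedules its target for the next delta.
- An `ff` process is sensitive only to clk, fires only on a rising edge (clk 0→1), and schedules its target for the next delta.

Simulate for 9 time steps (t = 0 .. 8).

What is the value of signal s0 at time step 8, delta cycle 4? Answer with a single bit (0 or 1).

0

[bits: s0,s2,s3,s4,s5,s1,clk]
t=0: Δ0=1011010 Δ1=1011011 Δ2=1010001 Δ3=0010101 Δ4=0010001 | 4Δ
t=1: Δ0=0010001 Δ1=0010000 | 1Δ
t=2: Δ0=0010000 Δ1=0010001 Δ2=0011001 Δ3=1011101 Δ4=1011001 | 4Δ
t=3: Δ0=1011001 Δ1=1011000 | 1Δ
t=4: Δ0=1011000 Δ1=1011001 Δ2=1010001 Δ3=0010101 Δ4=0010001 | 4Δ
t=5: Δ0=0010001 Δ1=0010000 | 1Δ
t=6: Δ0=0010000 Δ1=0010001 Δ2=0011001 Δ3=1011101 Δ4=1011001 | 4Δ
t=7: Δ0=1011001 Δ1=1011000 | 1Δ
t=8: Δ0=1011000 Δ1=1011001 Δ2=1010001 Δ3=0010101 Δ4=0010001 | 4Δ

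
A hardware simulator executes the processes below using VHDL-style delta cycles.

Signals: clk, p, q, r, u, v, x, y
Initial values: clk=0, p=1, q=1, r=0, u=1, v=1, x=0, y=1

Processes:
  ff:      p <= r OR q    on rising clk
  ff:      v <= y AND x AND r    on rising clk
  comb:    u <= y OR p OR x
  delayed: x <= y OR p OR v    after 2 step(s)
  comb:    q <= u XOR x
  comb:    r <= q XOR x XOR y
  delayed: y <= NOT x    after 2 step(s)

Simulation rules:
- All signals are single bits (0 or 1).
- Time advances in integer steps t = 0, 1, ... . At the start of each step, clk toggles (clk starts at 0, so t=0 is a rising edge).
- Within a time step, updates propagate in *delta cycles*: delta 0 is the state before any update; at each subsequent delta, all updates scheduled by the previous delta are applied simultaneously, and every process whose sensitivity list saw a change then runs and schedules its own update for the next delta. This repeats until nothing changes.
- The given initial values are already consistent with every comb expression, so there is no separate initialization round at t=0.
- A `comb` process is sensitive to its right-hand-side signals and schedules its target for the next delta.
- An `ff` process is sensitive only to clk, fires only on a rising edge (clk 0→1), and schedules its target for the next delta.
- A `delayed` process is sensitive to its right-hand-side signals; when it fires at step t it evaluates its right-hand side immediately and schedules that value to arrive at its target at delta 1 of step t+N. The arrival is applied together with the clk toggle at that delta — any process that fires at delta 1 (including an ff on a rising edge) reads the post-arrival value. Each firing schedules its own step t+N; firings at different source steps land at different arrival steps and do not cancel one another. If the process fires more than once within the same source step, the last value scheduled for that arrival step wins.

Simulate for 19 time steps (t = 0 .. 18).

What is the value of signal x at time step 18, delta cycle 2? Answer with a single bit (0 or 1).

t0.Δ0 r=0 y=1 x=0 v=1 p=1 clk=0 u=1 q=1
t0.Δ1 r=0 y=1 x=0 v=1 p=1 clk=1 u=1 q=1
t0.Δ2 r=0 y=1 x=0 v=0 p=1 clk=1 u=1 q=1
t1.Δ0 r=0 y=1 x=0 v=0 p=1 clk=1 u=1 q=1
t1.Δ1 r=0 y=1 x=0 v=0 p=1 clk=0 u=1 q=1
t2.Δ0 r=0 y=1 x=0 v=0 p=1 clk=0 u=1 q=1
t2.Δ1 r=0 y=1 x=1 v=0 p=1 clk=1 u=1 q=1
t2.Δ2 r=1 y=1 x=1 v=0 p=1 clk=1 u=1 q=0
t2.Δ3 r=0 y=1 x=1 v=0 p=1 clk=1 u=1 q=0
t3.Δ0 r=0 y=1 x=1 v=0 p=1 clk=1 u=1 q=0
t3.Δ1 r=0 y=1 x=1 v=0 p=1 clk=0 u=1 q=0
t4.Δ0 r=0 y=1 x=1 v=0 p=1 clk=0 u=1 q=0
t4.Δ1 r=0 y=0 x=1 v=0 p=1 clk=1 u=1 q=0
t4.Δ2 r=1 y=0 x=1 v=0 p=0 clk=1 u=1 q=0
t5.Δ0 r=1 y=0 x=1 v=0 p=0 clk=1 u=1 q=0
t5.Δ1 r=1 y=0 x=1 v=0 p=0 clk=0 u=1 q=0
t6.Δ0 r=1 y=0 x=1 v=0 p=0 clk=0 u=1 q=0
t6.Δ1 r=1 y=0 x=0 v=0 p=0 clk=1 u=1 q=0
t6.Δ2 r=0 y=0 x=0 v=0 p=1 clk=1 u=0 q=1
t6.Δ3 r=1 y=0 x=0 v=0 p=1 clk=1 u=1 q=0
t6.Δ4 r=0 y=0 x=0 v=0 p=1 clk=1 u=1 q=1
t6.Δ5 r=1 y=0 x=0 v=0 p=1 clk=1 u=1 q=1
t7.Δ0 r=1 y=0 x=0 v=0 p=1 clk=1 u=1 q=1
t7.Δ1 r=1 y=0 x=0 v=0 p=1 clk=0 u=1 q=1
t8.Δ0 r=1 y=0 x=0 v=0 p=1 clk=0 u=1 q=1
t8.Δ1 r=1 y=1 x=1 v=0 p=1 clk=1 u=1 q=1
t8.Δ2 r=1 y=1 x=1 v=1 p=1 clk=1 u=1 q=0
t8.Δ3 r=0 y=1 x=1 v=1 p=1 clk=1 u=1 q=0
t9.Δ0 r=0 y=1 x=1 v=1 p=1 clk=1 u=1 q=0
t9.Δ1 r=0 y=1 x=1 v=1 p=1 clk=0 u=1 q=0
t10.Δ0 r=0 y=1 x=1 v=1 p=1 clk=0 u=1 q=0
t10.Δ1 r=0 y=0 x=1 v=1 p=1 clk=1 u=1 q=0
t10.Δ2 r=1 y=0 x=1 v=0 p=0 clk=1 u=1 q=0
t11.Δ0 r=1 y=0 x=1 v=0 p=0 clk=1 u=1 q=0
t11.Δ1 r=1 y=0 x=1 v=0 p=0 clk=0 u=1 q=0
t12.Δ0 r=1 y=0 x=1 v=0 p=0 clk=0 u=1 q=0
t12.Δ1 r=1 y=0 x=0 v=0 p=0 clk=1 u=1 q=0
t12.Δ2 r=0 y=0 x=0 v=0 p=1 clk=1 u=0 q=1
t12.Δ3 r=1 y=0 x=0 v=0 p=1 clk=1 u=1 q=0
t12.Δ4 r=0 y=0 x=0 v=0 p=1 clk=1 u=1 q=1
t12.Δ5 r=1 y=0 x=0 v=0 p=1 clk=1 u=1 q=1
t13.Δ0 r=1 y=0 x=0 v=0 p=1 clk=1 u=1 q=1
t13.Δ1 r=1 y=0 x=0 v=0 p=1 clk=0 u=1 q=1
t14.Δ0 r=1 y=0 x=0 v=0 p=1 clk=0 u=1 q=1
t14.Δ1 r=1 y=1 x=1 v=0 p=1 clk=1 u=1 q=1
t14.Δ2 r=1 y=1 x=1 v=1 p=1 clk=1 u=1 q=0
t14.Δ3 r=0 y=1 x=1 v=1 p=1 clk=1 u=1 q=0
t15.Δ0 r=0 y=1 x=1 v=1 p=1 clk=1 u=1 q=0
t15.Δ1 r=0 y=1 x=1 v=1 p=1 clk=0 u=1 q=0
t16.Δ0 r=0 y=1 x=1 v=1 p=1 clk=0 u=1 q=0
t16.Δ1 r=0 y=0 x=1 v=1 p=1 clk=1 u=1 q=0
t16.Δ2 r=1 y=0 x=1 v=0 p=0 clk=1 u=1 q=0
t17.Δ0 r=1 y=0 x=1 v=0 p=0 clk=1 u=1 q=0
t17.Δ1 r=1 y=0 x=1 v=0 p=0 clk=0 u=1 q=0
t18.Δ0 r=1 y=0 x=1 v=0 p=0 clk=0 u=1 q=0
t18.Δ1 r=1 y=0 x=0 v=0 p=0 clk=1 u=1 q=0
t18.Δ2 r=0 y=0 x=0 v=0 p=1 clk=1 u=0 q=1
t18.Δ3 r=1 y=0 x=0 v=0 p=1 clk=1 u=1 q=0
t18.Δ4 r=0 y=0 x=0 v=0 p=1 clk=1 u=1 q=1
t18.Δ5 r=1 y=0 x=0 v=0 p=1 clk=1 u=1 q=1

0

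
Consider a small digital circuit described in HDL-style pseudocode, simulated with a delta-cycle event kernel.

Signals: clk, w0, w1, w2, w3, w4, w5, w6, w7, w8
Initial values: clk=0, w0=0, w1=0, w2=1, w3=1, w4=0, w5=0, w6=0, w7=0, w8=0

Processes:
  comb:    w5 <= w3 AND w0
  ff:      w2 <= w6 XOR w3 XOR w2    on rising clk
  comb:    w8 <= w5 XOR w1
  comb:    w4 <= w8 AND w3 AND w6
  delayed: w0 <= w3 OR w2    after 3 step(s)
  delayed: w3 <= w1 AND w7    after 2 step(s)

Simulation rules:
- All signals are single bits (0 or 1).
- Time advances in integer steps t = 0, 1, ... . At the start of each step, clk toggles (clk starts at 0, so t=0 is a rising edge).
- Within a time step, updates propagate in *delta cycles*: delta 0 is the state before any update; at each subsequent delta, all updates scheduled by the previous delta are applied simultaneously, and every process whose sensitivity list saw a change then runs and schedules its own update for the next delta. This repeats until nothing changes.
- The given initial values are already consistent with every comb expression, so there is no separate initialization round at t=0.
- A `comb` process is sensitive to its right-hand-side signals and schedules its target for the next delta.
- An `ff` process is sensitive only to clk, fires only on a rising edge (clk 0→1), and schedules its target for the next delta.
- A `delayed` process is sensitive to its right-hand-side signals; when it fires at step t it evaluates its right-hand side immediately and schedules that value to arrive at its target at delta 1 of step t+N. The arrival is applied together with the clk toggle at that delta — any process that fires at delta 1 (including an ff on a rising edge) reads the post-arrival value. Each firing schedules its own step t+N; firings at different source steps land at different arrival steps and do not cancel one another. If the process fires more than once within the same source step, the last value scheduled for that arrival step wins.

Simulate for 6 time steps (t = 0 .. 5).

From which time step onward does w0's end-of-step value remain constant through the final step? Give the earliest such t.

3

[bits: w6,w3,w1,clk,w2,w0,w8,w7,w4,w5]
t=0: Δ0=0100100000 Δ1=0101100000 Δ2=0101000000 | 2Δ
t=1: Δ0=0101000000 Δ1=0100000000 | 1Δ
t=2: Δ0=0100000000 Δ1=0101000000 Δ2=0101100000 | 2Δ
t=3: Δ0=0101100000 Δ1=0100110000 Δ2=0100110001 Δ3=0100111001 | 3Δ
t=4: Δ0=0100111001 Δ1=0101111001 Δ2=0101011001 | 2Δ
t=5: Δ0=0101011001 Δ1=0100011001 | 1Δ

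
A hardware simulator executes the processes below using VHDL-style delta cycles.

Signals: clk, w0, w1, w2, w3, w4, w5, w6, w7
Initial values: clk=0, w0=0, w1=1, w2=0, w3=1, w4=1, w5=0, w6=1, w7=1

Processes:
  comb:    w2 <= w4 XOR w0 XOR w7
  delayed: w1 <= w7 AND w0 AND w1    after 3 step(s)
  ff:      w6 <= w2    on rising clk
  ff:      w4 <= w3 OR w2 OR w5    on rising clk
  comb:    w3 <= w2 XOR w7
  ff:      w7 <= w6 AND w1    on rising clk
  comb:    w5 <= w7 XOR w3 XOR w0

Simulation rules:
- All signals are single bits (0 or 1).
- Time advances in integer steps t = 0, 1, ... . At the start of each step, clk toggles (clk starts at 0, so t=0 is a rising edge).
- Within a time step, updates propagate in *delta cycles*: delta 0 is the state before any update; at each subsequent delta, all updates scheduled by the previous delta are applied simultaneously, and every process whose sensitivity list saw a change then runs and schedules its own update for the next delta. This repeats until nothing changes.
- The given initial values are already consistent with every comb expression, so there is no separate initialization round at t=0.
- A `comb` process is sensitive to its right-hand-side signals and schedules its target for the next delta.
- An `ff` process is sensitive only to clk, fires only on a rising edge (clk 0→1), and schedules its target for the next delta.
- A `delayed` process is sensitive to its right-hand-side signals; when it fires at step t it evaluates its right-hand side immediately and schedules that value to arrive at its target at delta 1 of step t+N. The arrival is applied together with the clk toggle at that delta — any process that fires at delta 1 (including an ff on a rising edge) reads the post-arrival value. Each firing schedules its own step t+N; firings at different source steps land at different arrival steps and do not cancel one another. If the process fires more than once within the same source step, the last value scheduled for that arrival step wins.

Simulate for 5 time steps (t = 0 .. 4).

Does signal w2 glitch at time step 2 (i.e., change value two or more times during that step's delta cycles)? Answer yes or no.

t0.Δ0 w1=1 w4=1 w2=0 w7=1 w3=1 w5=0 clk=0 w0=0 w6=1
t0.Δ1 w1=1 w4=1 w2=0 w7=1 w3=1 w5=0 clk=1 w0=0 w6=1
t0.Δ2 w1=1 w4=1 w2=0 w7=1 w3=1 w5=0 clk=1 w0=0 w6=0
t1.Δ0 w1=1 w4=1 w2=0 w7=1 w3=1 w5=0 clk=1 w0=0 w6=0
t1.Δ1 w1=1 w4=1 w2=0 w7=1 w3=1 w5=0 clk=0 w0=0 w6=0
t2.Δ0 w1=1 w4=1 w2=0 w7=1 w3=1 w5=0 clk=0 w0=0 w6=0
t2.Δ1 w1=1 w4=1 w2=0 w7=1 w3=1 w5=0 clk=1 w0=0 w6=0
t2.Δ2 w1=1 w4=1 w2=0 w7=0 w3=1 w5=0 clk=1 w0=0 w6=0
t2.Δ3 w1=1 w4=1 w2=1 w7=0 w3=0 w5=1 clk=1 w0=0 w6=0
t2.Δ4 w1=1 w4=1 w2=1 w7=0 w3=1 w5=0 clk=1 w0=0 w6=0
t2.Δ5 w1=1 w4=1 w2=1 w7=0 w3=1 w5=1 clk=1 w0=0 w6=0
t3.Δ0 w1=1 w4=1 w2=1 w7=0 w3=1 w5=1 clk=1 w0=0 w6=0
t3.Δ1 w1=1 w4=1 w2=1 w7=0 w3=1 w5=1 clk=0 w0=0 w6=0
t4.Δ0 w1=1 w4=1 w2=1 w7=0 w3=1 w5=1 clk=0 w0=0 w6=0
t4.Δ1 w1=1 w4=1 w2=1 w7=0 w3=1 w5=1 clk=1 w0=0 w6=0
t4.Δ2 w1=1 w4=1 w2=1 w7=0 w3=1 w5=1 clk=1 w0=0 w6=1

no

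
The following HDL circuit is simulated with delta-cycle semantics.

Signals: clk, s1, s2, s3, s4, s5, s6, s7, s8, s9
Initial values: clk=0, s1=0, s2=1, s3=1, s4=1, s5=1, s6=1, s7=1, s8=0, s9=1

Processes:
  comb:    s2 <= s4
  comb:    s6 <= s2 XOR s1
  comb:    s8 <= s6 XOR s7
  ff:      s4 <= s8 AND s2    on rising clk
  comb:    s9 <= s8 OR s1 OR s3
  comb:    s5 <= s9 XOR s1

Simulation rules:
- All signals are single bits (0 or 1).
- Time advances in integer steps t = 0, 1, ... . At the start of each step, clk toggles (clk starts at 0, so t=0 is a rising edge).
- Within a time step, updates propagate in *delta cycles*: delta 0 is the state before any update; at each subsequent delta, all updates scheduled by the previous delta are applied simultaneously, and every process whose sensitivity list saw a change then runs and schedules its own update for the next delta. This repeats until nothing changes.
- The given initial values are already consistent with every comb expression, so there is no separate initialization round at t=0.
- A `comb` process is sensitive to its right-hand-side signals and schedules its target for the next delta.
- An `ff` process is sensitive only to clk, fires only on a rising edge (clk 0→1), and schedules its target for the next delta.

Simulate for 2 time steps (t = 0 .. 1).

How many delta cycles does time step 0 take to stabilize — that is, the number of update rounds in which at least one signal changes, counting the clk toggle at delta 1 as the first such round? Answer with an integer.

5

t0.Δ0 s6=1 s5=1 s4=1 s7=1 clk=0 s3=1 s2=1 s9=1 s8=0 s1=0
t0.Δ1 s6=1 s5=1 s4=1 s7=1 clk=1 s3=1 s2=1 s9=1 s8=0 s1=0
t0.Δ2 s6=1 s5=1 s4=0 s7=1 clk=1 s3=1 s2=1 s9=1 s8=0 s1=0
t0.Δ3 s6=1 s5=1 s4=0 s7=1 clk=1 s3=1 s2=0 s9=1 s8=0 s1=0
t0.Δ4 s6=0 s5=1 s4=0 s7=1 clk=1 s3=1 s2=0 s9=1 s8=0 s1=0
t0.Δ5 s6=0 s5=1 s4=0 s7=1 clk=1 s3=1 s2=0 s9=1 s8=1 s1=0
t1.Δ0 s6=0 s5=1 s4=0 s7=1 clk=1 s3=1 s2=0 s9=1 s8=1 s1=0
t1.Δ1 s6=0 s5=1 s4=0 s7=1 clk=0 s3=1 s2=0 s9=1 s8=1 s1=0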